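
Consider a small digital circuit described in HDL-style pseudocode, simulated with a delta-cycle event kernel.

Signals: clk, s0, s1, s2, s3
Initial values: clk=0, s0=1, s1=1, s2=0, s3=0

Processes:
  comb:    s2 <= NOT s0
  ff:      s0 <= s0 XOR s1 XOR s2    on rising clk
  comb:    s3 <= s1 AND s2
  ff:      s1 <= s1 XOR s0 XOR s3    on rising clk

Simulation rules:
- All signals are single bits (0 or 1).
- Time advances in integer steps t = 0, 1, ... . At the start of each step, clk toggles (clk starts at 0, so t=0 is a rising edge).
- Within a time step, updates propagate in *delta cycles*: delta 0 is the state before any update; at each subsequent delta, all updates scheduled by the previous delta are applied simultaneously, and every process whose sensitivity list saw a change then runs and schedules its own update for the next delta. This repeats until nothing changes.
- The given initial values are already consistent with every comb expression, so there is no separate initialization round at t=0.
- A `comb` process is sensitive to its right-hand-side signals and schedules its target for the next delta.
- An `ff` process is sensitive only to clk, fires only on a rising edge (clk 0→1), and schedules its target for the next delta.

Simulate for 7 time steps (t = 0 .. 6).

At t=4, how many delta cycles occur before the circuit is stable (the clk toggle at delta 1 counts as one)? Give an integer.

2

t0.Δ0 s0=1 s3=0 clk=0 s2=0 s1=1
t0.Δ1 s0=1 s3=0 clk=1 s2=0 s1=1
t0.Δ2 s0=0 s3=0 clk=1 s2=0 s1=0
t0.Δ3 s0=0 s3=0 clk=1 s2=1 s1=0
t1.Δ0 s0=0 s3=0 clk=1 s2=1 s1=0
t1.Δ1 s0=0 s3=0 clk=0 s2=1 s1=0
t2.Δ0 s0=0 s3=0 clk=0 s2=1 s1=0
t2.Δ1 s0=0 s3=0 clk=1 s2=1 s1=0
t2.Δ2 s0=1 s3=0 clk=1 s2=1 s1=0
t2.Δ3 s0=1 s3=0 clk=1 s2=0 s1=0
t3.Δ0 s0=1 s3=0 clk=1 s2=0 s1=0
t3.Δ1 s0=1 s3=0 clk=0 s2=0 s1=0
t4.Δ0 s0=1 s3=0 clk=0 s2=0 s1=0
t4.Δ1 s0=1 s3=0 clk=1 s2=0 s1=0
t4.Δ2 s0=1 s3=0 clk=1 s2=0 s1=1
t5.Δ0 s0=1 s3=0 clk=1 s2=0 s1=1
t5.Δ1 s0=1 s3=0 clk=0 s2=0 s1=1
t6.Δ0 s0=1 s3=0 clk=0 s2=0 s1=1
t6.Δ1 s0=1 s3=0 clk=1 s2=0 s1=1
t6.Δ2 s0=0 s3=0 clk=1 s2=0 s1=0
t6.Δ3 s0=0 s3=0 clk=1 s2=1 s1=0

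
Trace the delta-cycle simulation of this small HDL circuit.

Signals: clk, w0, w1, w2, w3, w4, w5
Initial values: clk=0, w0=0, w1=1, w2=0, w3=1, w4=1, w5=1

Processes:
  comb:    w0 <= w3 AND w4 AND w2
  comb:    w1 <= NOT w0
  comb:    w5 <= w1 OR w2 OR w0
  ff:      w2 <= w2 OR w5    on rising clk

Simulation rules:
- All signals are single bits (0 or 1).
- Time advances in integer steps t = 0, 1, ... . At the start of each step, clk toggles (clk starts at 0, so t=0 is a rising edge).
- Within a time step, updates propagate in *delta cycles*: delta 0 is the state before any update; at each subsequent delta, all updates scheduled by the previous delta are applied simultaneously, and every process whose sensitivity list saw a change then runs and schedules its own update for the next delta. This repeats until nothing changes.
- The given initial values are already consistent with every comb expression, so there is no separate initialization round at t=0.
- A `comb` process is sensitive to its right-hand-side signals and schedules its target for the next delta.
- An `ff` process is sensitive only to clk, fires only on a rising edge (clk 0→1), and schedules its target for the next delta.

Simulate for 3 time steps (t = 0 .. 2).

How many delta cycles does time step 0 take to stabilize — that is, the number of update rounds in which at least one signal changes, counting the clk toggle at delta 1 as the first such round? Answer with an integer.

t=0 Δ0: w1=1 w5=1 w0=0 w3=1 clk=0 w2=0 w4=1
  Δ1: clk:0→1
  Δ2: w2:0→1
  Δ3: w0:0→1
  Δ4: w1:1→0
  (4Δ to stable)
t=1 Δ0: w1=0 w5=1 w0=1 w3=1 clk=1 w2=1 w4=1
  Δ1: clk:1→0
  (1Δ to stable)
t=2 Δ0: w1=0 w5=1 w0=1 w3=1 clk=0 w2=1 w4=1
  Δ1: clk:0→1
  (1Δ to stable)

4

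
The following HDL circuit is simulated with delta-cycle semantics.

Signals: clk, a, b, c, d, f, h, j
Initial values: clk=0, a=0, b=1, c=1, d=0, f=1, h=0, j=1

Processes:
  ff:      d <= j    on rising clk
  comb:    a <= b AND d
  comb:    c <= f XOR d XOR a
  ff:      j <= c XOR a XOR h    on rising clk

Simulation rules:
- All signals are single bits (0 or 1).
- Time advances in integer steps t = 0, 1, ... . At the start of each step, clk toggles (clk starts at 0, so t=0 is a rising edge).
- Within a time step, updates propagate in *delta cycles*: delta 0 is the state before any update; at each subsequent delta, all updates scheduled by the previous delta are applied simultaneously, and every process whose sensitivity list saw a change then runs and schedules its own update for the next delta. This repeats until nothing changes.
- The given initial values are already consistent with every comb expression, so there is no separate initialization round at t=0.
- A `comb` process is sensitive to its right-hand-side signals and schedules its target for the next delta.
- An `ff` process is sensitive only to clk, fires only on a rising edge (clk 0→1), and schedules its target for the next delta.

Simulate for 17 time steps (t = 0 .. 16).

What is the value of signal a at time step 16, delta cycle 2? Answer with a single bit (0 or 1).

t0.Δ0 c=1 j=1 h=0 a=0 b=1 clk=0 f=1 d=0
t0.Δ1 c=1 j=1 h=0 a=0 b=1 clk=1 f=1 d=0
t0.Δ2 c=1 j=1 h=0 a=0 b=1 clk=1 f=1 d=1
t0.Δ3 c=0 j=1 h=0 a=1 b=1 clk=1 f=1 d=1
t0.Δ4 c=1 j=1 h=0 a=1 b=1 clk=1 f=1 d=1
t1.Δ0 c=1 j=1 h=0 a=1 b=1 clk=1 f=1 d=1
t1.Δ1 c=1 j=1 h=0 a=1 b=1 clk=0 f=1 d=1
t2.Δ0 c=1 j=1 h=0 a=1 b=1 clk=0 f=1 d=1
t2.Δ1 c=1 j=1 h=0 a=1 b=1 clk=1 f=1 d=1
t2.Δ2 c=1 j=0 h=0 a=1 b=1 clk=1 f=1 d=1
t3.Δ0 c=1 j=0 h=0 a=1 b=1 clk=1 f=1 d=1
t3.Δ1 c=1 j=0 h=0 a=1 b=1 clk=0 f=1 d=1
t4.Δ0 c=1 j=0 h=0 a=1 b=1 clk=0 f=1 d=1
t4.Δ1 c=1 j=0 h=0 a=1 b=1 clk=1 f=1 d=1
t4.Δ2 c=1 j=0 h=0 a=1 b=1 clk=1 f=1 d=0
t4.Δ3 c=0 j=0 h=0 a=0 b=1 clk=1 f=1 d=0
t4.Δ4 c=1 j=0 h=0 a=0 b=1 clk=1 f=1 d=0
t5.Δ0 c=1 j=0 h=0 a=0 b=1 clk=1 f=1 d=0
t5.Δ1 c=1 j=0 h=0 a=0 b=1 clk=0 f=1 d=0
t6.Δ0 c=1 j=0 h=0 a=0 b=1 clk=0 f=1 d=0
t6.Δ1 c=1 j=0 h=0 a=0 b=1 clk=1 f=1 d=0
t6.Δ2 c=1 j=1 h=0 a=0 b=1 clk=1 f=1 d=0
t7.Δ0 c=1 j=1 h=0 a=0 b=1 clk=1 f=1 d=0
t7.Δ1 c=1 j=1 h=0 a=0 b=1 clk=0 f=1 d=0
t8.Δ0 c=1 j=1 h=0 a=0 b=1 clk=0 f=1 d=0
t8.Δ1 c=1 j=1 h=0 a=0 b=1 clk=1 f=1 d=0
t8.Δ2 c=1 j=1 h=0 a=0 b=1 clk=1 f=1 d=1
t8.Δ3 c=0 j=1 h=0 a=1 b=1 clk=1 f=1 d=1
t8.Δ4 c=1 j=1 h=0 a=1 b=1 clk=1 f=1 d=1
t9.Δ0 c=1 j=1 h=0 a=1 b=1 clk=1 f=1 d=1
t9.Δ1 c=1 j=1 h=0 a=1 b=1 clk=0 f=1 d=1
t10.Δ0 c=1 j=1 h=0 a=1 b=1 clk=0 f=1 d=1
t10.Δ1 c=1 j=1 h=0 a=1 b=1 clk=1 f=1 d=1
t10.Δ2 c=1 j=0 h=0 a=1 b=1 clk=1 f=1 d=1
t11.Δ0 c=1 j=0 h=0 a=1 b=1 clk=1 f=1 d=1
t11.Δ1 c=1 j=0 h=0 a=1 b=1 clk=0 f=1 d=1
t12.Δ0 c=1 j=0 h=0 a=1 b=1 clk=0 f=1 d=1
t12.Δ1 c=1 j=0 h=0 a=1 b=1 clk=1 f=1 d=1
t12.Δ2 c=1 j=0 h=0 a=1 b=1 clk=1 f=1 d=0
t12.Δ3 c=0 j=0 h=0 a=0 b=1 clk=1 f=1 d=0
t12.Δ4 c=1 j=0 h=0 a=0 b=1 clk=1 f=1 d=0
t13.Δ0 c=1 j=0 h=0 a=0 b=1 clk=1 f=1 d=0
t13.Δ1 c=1 j=0 h=0 a=0 b=1 clk=0 f=1 d=0
t14.Δ0 c=1 j=0 h=0 a=0 b=1 clk=0 f=1 d=0
t14.Δ1 c=1 j=0 h=0 a=0 b=1 clk=1 f=1 d=0
t14.Δ2 c=1 j=1 h=0 a=0 b=1 clk=1 f=1 d=0
t15.Δ0 c=1 j=1 h=0 a=0 b=1 clk=1 f=1 d=0
t15.Δ1 c=1 j=1 h=0 a=0 b=1 clk=0 f=1 d=0
t16.Δ0 c=1 j=1 h=0 a=0 b=1 clk=0 f=1 d=0
t16.Δ1 c=1 j=1 h=0 a=0 b=1 clk=1 f=1 d=0
t16.Δ2 c=1 j=1 h=0 a=0 b=1 clk=1 f=1 d=1
t16.Δ3 c=0 j=1 h=0 a=1 b=1 clk=1 f=1 d=1
t16.Δ4 c=1 j=1 h=0 a=1 b=1 clk=1 f=1 d=1

0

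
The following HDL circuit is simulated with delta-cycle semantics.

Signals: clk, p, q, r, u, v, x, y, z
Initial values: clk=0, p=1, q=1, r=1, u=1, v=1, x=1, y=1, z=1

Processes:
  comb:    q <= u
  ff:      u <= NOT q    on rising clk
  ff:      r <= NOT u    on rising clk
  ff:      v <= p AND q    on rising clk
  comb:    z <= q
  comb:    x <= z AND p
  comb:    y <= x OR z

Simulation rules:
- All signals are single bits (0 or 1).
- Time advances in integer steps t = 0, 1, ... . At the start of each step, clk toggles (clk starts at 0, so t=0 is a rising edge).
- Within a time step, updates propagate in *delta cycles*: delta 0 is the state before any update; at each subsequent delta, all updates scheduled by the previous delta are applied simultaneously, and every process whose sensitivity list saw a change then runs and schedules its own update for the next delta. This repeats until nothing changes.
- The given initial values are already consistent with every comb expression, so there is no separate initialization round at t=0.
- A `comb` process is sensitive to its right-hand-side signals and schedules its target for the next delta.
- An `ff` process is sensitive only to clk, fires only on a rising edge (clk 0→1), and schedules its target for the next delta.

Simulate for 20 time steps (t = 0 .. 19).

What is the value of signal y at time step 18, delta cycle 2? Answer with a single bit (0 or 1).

[bits: q,r,z,v,p,x,clk,y,u]
t=0: Δ0=111111011 Δ1=111111111 Δ2=101111110 Δ3=001111110 Δ4=000111110 Δ5=000110110 Δ6=000110100 | 6Δ
t=1: Δ0=000110100 Δ1=000110000 | 1Δ
t=2: Δ0=000110000 Δ1=000110100 Δ2=010010101 Δ3=110010101 Δ4=111010101 Δ5=111011111 | 5Δ
t=3: Δ0=111011111 Δ1=111011011 | 1Δ
t=4: Δ0=111011011 Δ1=111011111 Δ2=101111110 Δ3=001111110 Δ4=000111110 Δ5=000110110 Δ6=000110100 | 6Δ
t=5: Δ0=000110100 Δ1=000110000 | 1Δ
t=6: Δ0=000110000 Δ1=000110100 Δ2=010010101 Δ3=110010101 Δ4=111010101 Δ5=111011111 | 5Δ
t=7: Δ0=111011111 Δ1=111011011 | 1Δ
t=8: Δ0=111011011 Δ1=111011111 Δ2=101111110 Δ3=001111110 Δ4=000111110 Δ5=000110110 Δ6=000110100 | 6Δ
t=9: Δ0=000110100 Δ1=000110000 | 1Δ
t=10: Δ0=000110000 Δ1=000110100 Δ2=010010101 Δ3=110010101 Δ4=111010101 Δ5=111011111 | 5Δ
t=11: Δ0=111011111 Δ1=111011011 | 1Δ
t=12: Δ0=111011011 Δ1=111011111 Δ2=101111110 Δ3=001111110 Δ4=000111110 Δ5=000110110 Δ6=000110100 | 6Δ
t=13: Δ0=000110100 Δ1=000110000 | 1Δ
t=14: Δ0=000110000 Δ1=000110100 Δ2=010010101 Δ3=110010101 Δ4=111010101 Δ5=111011111 | 5Δ
t=15: Δ0=111011111 Δ1=111011011 | 1Δ
t=16: Δ0=111011011 Δ1=111011111 Δ2=101111110 Δ3=001111110 Δ4=000111110 Δ5=000110110 Δ6=000110100 | 6Δ
t=17: Δ0=000110100 Δ1=000110000 | 1Δ
t=18: Δ0=000110000 Δ1=000110100 Δ2=010010101 Δ3=110010101 Δ4=111010101 Δ5=111011111 | 5Δ
t=19: Δ0=111011111 Δ1=111011011 | 1Δ

0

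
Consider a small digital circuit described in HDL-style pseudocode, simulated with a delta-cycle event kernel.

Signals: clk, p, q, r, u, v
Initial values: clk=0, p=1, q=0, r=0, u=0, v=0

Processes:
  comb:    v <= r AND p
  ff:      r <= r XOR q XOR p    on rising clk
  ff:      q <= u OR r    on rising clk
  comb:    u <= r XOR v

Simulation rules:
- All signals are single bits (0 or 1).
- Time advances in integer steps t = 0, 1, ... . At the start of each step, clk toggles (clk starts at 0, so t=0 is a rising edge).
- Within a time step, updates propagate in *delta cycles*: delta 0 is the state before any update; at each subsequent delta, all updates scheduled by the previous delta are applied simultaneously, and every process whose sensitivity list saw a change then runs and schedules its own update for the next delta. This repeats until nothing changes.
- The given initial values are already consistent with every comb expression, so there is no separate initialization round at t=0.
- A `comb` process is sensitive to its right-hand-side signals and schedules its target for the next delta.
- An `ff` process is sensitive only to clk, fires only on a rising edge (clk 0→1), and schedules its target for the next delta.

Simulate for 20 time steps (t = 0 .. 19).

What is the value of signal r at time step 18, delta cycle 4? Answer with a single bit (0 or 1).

t0.Δ0 u=0 p=1 clk=0 v=0 q=0 r=0
t0.Δ1 u=0 p=1 clk=1 v=0 q=0 r=0
t0.Δ2 u=0 p=1 clk=1 v=0 q=0 r=1
t0.Δ3 u=1 p=1 clk=1 v=1 q=0 r=1
t0.Δ4 u=0 p=1 clk=1 v=1 q=0 r=1
t1.Δ0 u=0 p=1 clk=1 v=1 q=0 r=1
t1.Δ1 u=0 p=1 clk=0 v=1 q=0 r=1
t2.Δ0 u=0 p=1 clk=0 v=1 q=0 r=1
t2.Δ1 u=0 p=1 clk=1 v=1 q=0 r=1
t2.Δ2 u=0 p=1 clk=1 v=1 q=1 r=0
t2.Δ3 u=1 p=1 clk=1 v=0 q=1 r=0
t2.Δ4 u=0 p=1 clk=1 v=0 q=1 r=0
t3.Δ0 u=0 p=1 clk=1 v=0 q=1 r=0
t3.Δ1 u=0 p=1 clk=0 v=0 q=1 r=0
t4.Δ0 u=0 p=1 clk=0 v=0 q=1 r=0
t4.Δ1 u=0 p=1 clk=1 v=0 q=1 r=0
t4.Δ2 u=0 p=1 clk=1 v=0 q=0 r=0
t5.Δ0 u=0 p=1 clk=1 v=0 q=0 r=0
t5.Δ1 u=0 p=1 clk=0 v=0 q=0 r=0
t6.Δ0 u=0 p=1 clk=0 v=0 q=0 r=0
t6.Δ1 u=0 p=1 clk=1 v=0 q=0 r=0
t6.Δ2 u=0 p=1 clk=1 v=0 q=0 r=1
t6.Δ3 u=1 p=1 clk=1 v=1 q=0 r=1
t6.Δ4 u=0 p=1 clk=1 v=1 q=0 r=1
t7.Δ0 u=0 p=1 clk=1 v=1 q=0 r=1
t7.Δ1 u=0 p=1 clk=0 v=1 q=0 r=1
t8.Δ0 u=0 p=1 clk=0 v=1 q=0 r=1
t8.Δ1 u=0 p=1 clk=1 v=1 q=0 r=1
t8.Δ2 u=0 p=1 clk=1 v=1 q=1 r=0
t8.Δ3 u=1 p=1 clk=1 v=0 q=1 r=0
t8.Δ4 u=0 p=1 clk=1 v=0 q=1 r=0
t9.Δ0 u=0 p=1 clk=1 v=0 q=1 r=0
t9.Δ1 u=0 p=1 clk=0 v=0 q=1 r=0
t10.Δ0 u=0 p=1 clk=0 v=0 q=1 r=0
t10.Δ1 u=0 p=1 clk=1 v=0 q=1 r=0
t10.Δ2 u=0 p=1 clk=1 v=0 q=0 r=0
t11.Δ0 u=0 p=1 clk=1 v=0 q=0 r=0
t11.Δ1 u=0 p=1 clk=0 v=0 q=0 r=0
t12.Δ0 u=0 p=1 clk=0 v=0 q=0 r=0
t12.Δ1 u=0 p=1 clk=1 v=0 q=0 r=0
t12.Δ2 u=0 p=1 clk=1 v=0 q=0 r=1
t12.Δ3 u=1 p=1 clk=1 v=1 q=0 r=1
t12.Δ4 u=0 p=1 clk=1 v=1 q=0 r=1
t13.Δ0 u=0 p=1 clk=1 v=1 q=0 r=1
t13.Δ1 u=0 p=1 clk=0 v=1 q=0 r=1
t14.Δ0 u=0 p=1 clk=0 v=1 q=0 r=1
t14.Δ1 u=0 p=1 clk=1 v=1 q=0 r=1
t14.Δ2 u=0 p=1 clk=1 v=1 q=1 r=0
t14.Δ3 u=1 p=1 clk=1 v=0 q=1 r=0
t14.Δ4 u=0 p=1 clk=1 v=0 q=1 r=0
t15.Δ0 u=0 p=1 clk=1 v=0 q=1 r=0
t15.Δ1 u=0 p=1 clk=0 v=0 q=1 r=0
t16.Δ0 u=0 p=1 clk=0 v=0 q=1 r=0
t16.Δ1 u=0 p=1 clk=1 v=0 q=1 r=0
t16.Δ2 u=0 p=1 clk=1 v=0 q=0 r=0
t17.Δ0 u=0 p=1 clk=1 v=0 q=0 r=0
t17.Δ1 u=0 p=1 clk=0 v=0 q=0 r=0
t18.Δ0 u=0 p=1 clk=0 v=0 q=0 r=0
t18.Δ1 u=0 p=1 clk=1 v=0 q=0 r=0
t18.Δ2 u=0 p=1 clk=1 v=0 q=0 r=1
t18.Δ3 u=1 p=1 clk=1 v=1 q=0 r=1
t18.Δ4 u=0 p=1 clk=1 v=1 q=0 r=1
t19.Δ0 u=0 p=1 clk=1 v=1 q=0 r=1
t19.Δ1 u=0 p=1 clk=0 v=1 q=0 r=1

1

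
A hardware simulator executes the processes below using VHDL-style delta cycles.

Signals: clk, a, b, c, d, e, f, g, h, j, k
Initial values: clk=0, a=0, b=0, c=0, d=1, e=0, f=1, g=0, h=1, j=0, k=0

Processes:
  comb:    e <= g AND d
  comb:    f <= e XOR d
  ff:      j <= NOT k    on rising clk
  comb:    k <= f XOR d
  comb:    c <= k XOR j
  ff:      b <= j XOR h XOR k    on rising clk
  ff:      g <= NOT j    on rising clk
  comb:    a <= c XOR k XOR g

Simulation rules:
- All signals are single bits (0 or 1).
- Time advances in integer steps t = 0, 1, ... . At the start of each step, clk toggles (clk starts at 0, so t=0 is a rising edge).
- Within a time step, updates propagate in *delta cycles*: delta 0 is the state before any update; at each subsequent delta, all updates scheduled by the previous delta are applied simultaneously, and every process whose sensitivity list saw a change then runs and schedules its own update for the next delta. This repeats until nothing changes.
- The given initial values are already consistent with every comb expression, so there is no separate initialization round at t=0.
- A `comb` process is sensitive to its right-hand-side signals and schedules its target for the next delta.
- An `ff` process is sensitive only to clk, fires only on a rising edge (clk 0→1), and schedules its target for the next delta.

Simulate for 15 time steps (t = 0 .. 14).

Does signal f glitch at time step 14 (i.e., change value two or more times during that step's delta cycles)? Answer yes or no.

no

t0.Δ0 j=0 c=0 g=0 k=0 f=1 h=1 d=1 e=0 clk=0 a=0 b=0
t0.Δ1 j=0 c=0 g=0 k=0 f=1 h=1 d=1 e=0 clk=1 a=0 b=0
t0.Δ2 j=1 c=0 g=1 k=0 f=1 h=1 d=1 e=0 clk=1 a=0 b=1
t0.Δ3 j=1 c=1 g=1 k=0 f=1 h=1 d=1 e=1 clk=1 a=1 b=1
t0.Δ4 j=1 c=1 g=1 k=0 f=0 h=1 d=1 e=1 clk=1 a=0 b=1
t0.Δ5 j=1 c=1 g=1 k=1 f=0 h=1 d=1 e=1 clk=1 a=0 b=1
t0.Δ6 j=1 c=0 g=1 k=1 f=0 h=1 d=1 e=1 clk=1 a=1 b=1
t0.Δ7 j=1 c=0 g=1 k=1 f=0 h=1 d=1 e=1 clk=1 a=0 b=1
t1.Δ0 j=1 c=0 g=1 k=1 f=0 h=1 d=1 e=1 clk=1 a=0 b=1
t1.Δ1 j=1 c=0 g=1 k=1 f=0 h=1 d=1 e=1 clk=0 a=0 b=1
t2.Δ0 j=1 c=0 g=1 k=1 f=0 h=1 d=1 e=1 clk=0 a=0 b=1
t2.Δ1 j=1 c=0 g=1 k=1 f=0 h=1 d=1 e=1 clk=1 a=0 b=1
t2.Δ2 j=0 c=0 g=0 k=1 f=0 h=1 d=1 e=1 clk=1 a=0 b=1
t2.Δ3 j=0 c=1 g=0 k=1 f=0 h=1 d=1 e=0 clk=1 a=1 b=1
t2.Δ4 j=0 c=1 g=0 k=1 f=1 h=1 d=1 e=0 clk=1 a=0 b=1
t2.Δ5 j=0 c=1 g=0 k=0 f=1 h=1 d=1 e=0 clk=1 a=0 b=1
t2.Δ6 j=0 c=0 g=0 k=0 f=1 h=1 d=1 e=0 clk=1 a=1 b=1
t2.Δ7 j=0 c=0 g=0 k=0 f=1 h=1 d=1 e=0 clk=1 a=0 b=1
t3.Δ0 j=0 c=0 g=0 k=0 f=1 h=1 d=1 e=0 clk=1 a=0 b=1
t3.Δ1 j=0 c=0 g=0 k=0 f=1 h=1 d=1 e=0 clk=0 a=0 b=1
t4.Δ0 j=0 c=0 g=0 k=0 f=1 h=1 d=1 e=0 clk=0 a=0 b=1
t4.Δ1 j=0 c=0 g=0 k=0 f=1 h=1 d=1 e=0 clk=1 a=0 b=1
t4.Δ2 j=1 c=0 g=1 k=0 f=1 h=1 d=1 e=0 clk=1 a=0 b=1
t4.Δ3 j=1 c=1 g=1 k=0 f=1 h=1 d=1 e=1 clk=1 a=1 b=1
t4.Δ4 j=1 c=1 g=1 k=0 f=0 h=1 d=1 e=1 clk=1 a=0 b=1
t4.Δ5 j=1 c=1 g=1 k=1 f=0 h=1 d=1 e=1 clk=1 a=0 b=1
t4.Δ6 j=1 c=0 g=1 k=1 f=0 h=1 d=1 e=1 clk=1 a=1 b=1
t4.Δ7 j=1 c=0 g=1 k=1 f=0 h=1 d=1 e=1 clk=1 a=0 b=1
t5.Δ0 j=1 c=0 g=1 k=1 f=0 h=1 d=1 e=1 clk=1 a=0 b=1
t5.Δ1 j=1 c=0 g=1 k=1 f=0 h=1 d=1 e=1 clk=0 a=0 b=1
t6.Δ0 j=1 c=0 g=1 k=1 f=0 h=1 d=1 e=1 clk=0 a=0 b=1
t6.Δ1 j=1 c=0 g=1 k=1 f=0 h=1 d=1 e=1 clk=1 a=0 b=1
t6.Δ2 j=0 c=0 g=0 k=1 f=0 h=1 d=1 e=1 clk=1 a=0 b=1
t6.Δ3 j=0 c=1 g=0 k=1 f=0 h=1 d=1 e=0 clk=1 a=1 b=1
t6.Δ4 j=0 c=1 g=0 k=1 f=1 h=1 d=1 e=0 clk=1 a=0 b=1
t6.Δ5 j=0 c=1 g=0 k=0 f=1 h=1 d=1 e=0 clk=1 a=0 b=1
t6.Δ6 j=0 c=0 g=0 k=0 f=1 h=1 d=1 e=0 clk=1 a=1 b=1
t6.Δ7 j=0 c=0 g=0 k=0 f=1 h=1 d=1 e=0 clk=1 a=0 b=1
t7.Δ0 j=0 c=0 g=0 k=0 f=1 h=1 d=1 e=0 clk=1 a=0 b=1
t7.Δ1 j=0 c=0 g=0 k=0 f=1 h=1 d=1 e=0 clk=0 a=0 b=1
t8.Δ0 j=0 c=0 g=0 k=0 f=1 h=1 d=1 e=0 clk=0 a=0 b=1
t8.Δ1 j=0 c=0 g=0 k=0 f=1 h=1 d=1 e=0 clk=1 a=0 b=1
t8.Δ2 j=1 c=0 g=1 k=0 f=1 h=1 d=1 e=0 clk=1 a=0 b=1
t8.Δ3 j=1 c=1 g=1 k=0 f=1 h=1 d=1 e=1 clk=1 a=1 b=1
t8.Δ4 j=1 c=1 g=1 k=0 f=0 h=1 d=1 e=1 clk=1 a=0 b=1
t8.Δ5 j=1 c=1 g=1 k=1 f=0 h=1 d=1 e=1 clk=1 a=0 b=1
t8.Δ6 j=1 c=0 g=1 k=1 f=0 h=1 d=1 e=1 clk=1 a=1 b=1
t8.Δ7 j=1 c=0 g=1 k=1 f=0 h=1 d=1 e=1 clk=1 a=0 b=1
t9.Δ0 j=1 c=0 g=1 k=1 f=0 h=1 d=1 e=1 clk=1 a=0 b=1
t9.Δ1 j=1 c=0 g=1 k=1 f=0 h=1 d=1 e=1 clk=0 a=0 b=1
t10.Δ0 j=1 c=0 g=1 k=1 f=0 h=1 d=1 e=1 clk=0 a=0 b=1
t10.Δ1 j=1 c=0 g=1 k=1 f=0 h=1 d=1 e=1 clk=1 a=0 b=1
t10.Δ2 j=0 c=0 g=0 k=1 f=0 h=1 d=1 e=1 clk=1 a=0 b=1
t10.Δ3 j=0 c=1 g=0 k=1 f=0 h=1 d=1 e=0 clk=1 a=1 b=1
t10.Δ4 j=0 c=1 g=0 k=1 f=1 h=1 d=1 e=0 clk=1 a=0 b=1
t10.Δ5 j=0 c=1 g=0 k=0 f=1 h=1 d=1 e=0 clk=1 a=0 b=1
t10.Δ6 j=0 c=0 g=0 k=0 f=1 h=1 d=1 e=0 clk=1 a=1 b=1
t10.Δ7 j=0 c=0 g=0 k=0 f=1 h=1 d=1 e=0 clk=1 a=0 b=1
t11.Δ0 j=0 c=0 g=0 k=0 f=1 h=1 d=1 e=0 clk=1 a=0 b=1
t11.Δ1 j=0 c=0 g=0 k=0 f=1 h=1 d=1 e=0 clk=0 a=0 b=1
t12.Δ0 j=0 c=0 g=0 k=0 f=1 h=1 d=1 e=0 clk=0 a=0 b=1
t12.Δ1 j=0 c=0 g=0 k=0 f=1 h=1 d=1 e=0 clk=1 a=0 b=1
t12.Δ2 j=1 c=0 g=1 k=0 f=1 h=1 d=1 e=0 clk=1 a=0 b=1
t12.Δ3 j=1 c=1 g=1 k=0 f=1 h=1 d=1 e=1 clk=1 a=1 b=1
t12.Δ4 j=1 c=1 g=1 k=0 f=0 h=1 d=1 e=1 clk=1 a=0 b=1
t12.Δ5 j=1 c=1 g=1 k=1 f=0 h=1 d=1 e=1 clk=1 a=0 b=1
t12.Δ6 j=1 c=0 g=1 k=1 f=0 h=1 d=1 e=1 clk=1 a=1 b=1
t12.Δ7 j=1 c=0 g=1 k=1 f=0 h=1 d=1 e=1 clk=1 a=0 b=1
t13.Δ0 j=1 c=0 g=1 k=1 f=0 h=1 d=1 e=1 clk=1 a=0 b=1
t13.Δ1 j=1 c=0 g=1 k=1 f=0 h=1 d=1 e=1 clk=0 a=0 b=1
t14.Δ0 j=1 c=0 g=1 k=1 f=0 h=1 d=1 e=1 clk=0 a=0 b=1
t14.Δ1 j=1 c=0 g=1 k=1 f=0 h=1 d=1 e=1 clk=1 a=0 b=1
t14.Δ2 j=0 c=0 g=0 k=1 f=0 h=1 d=1 e=1 clk=1 a=0 b=1
t14.Δ3 j=0 c=1 g=0 k=1 f=0 h=1 d=1 e=0 clk=1 a=1 b=1
t14.Δ4 j=0 c=1 g=0 k=1 f=1 h=1 d=1 e=0 clk=1 a=0 b=1
t14.Δ5 j=0 c=1 g=0 k=0 f=1 h=1 d=1 e=0 clk=1 a=0 b=1
t14.Δ6 j=0 c=0 g=0 k=0 f=1 h=1 d=1 e=0 clk=1 a=1 b=1
t14.Δ7 j=0 c=0 g=0 k=0 f=1 h=1 d=1 e=0 clk=1 a=0 b=1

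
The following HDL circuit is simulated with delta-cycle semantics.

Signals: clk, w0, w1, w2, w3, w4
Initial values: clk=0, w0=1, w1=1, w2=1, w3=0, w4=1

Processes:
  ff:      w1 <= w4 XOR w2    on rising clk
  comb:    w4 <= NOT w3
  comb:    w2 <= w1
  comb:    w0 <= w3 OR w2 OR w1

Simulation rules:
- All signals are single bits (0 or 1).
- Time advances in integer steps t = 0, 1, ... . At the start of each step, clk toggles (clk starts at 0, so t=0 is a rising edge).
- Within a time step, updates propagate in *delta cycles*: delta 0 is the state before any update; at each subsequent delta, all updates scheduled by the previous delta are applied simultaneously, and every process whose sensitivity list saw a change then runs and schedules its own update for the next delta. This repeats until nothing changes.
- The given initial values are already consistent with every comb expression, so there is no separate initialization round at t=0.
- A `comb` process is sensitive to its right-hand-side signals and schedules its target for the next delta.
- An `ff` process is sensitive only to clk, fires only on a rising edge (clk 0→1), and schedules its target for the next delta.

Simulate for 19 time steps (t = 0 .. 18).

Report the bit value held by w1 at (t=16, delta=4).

t=0 Δ0: clk=0 w1=1 w3=0 w0=1 w2=1 w4=1
  Δ1: clk:0→1
  Δ2: w1:1→0
  Δ3: w2:1→0
  Δ4: w0:1→0
  (4Δ to stable)
t=1 Δ0: clk=1 w1=0 w3=0 w0=0 w2=0 w4=1
  Δ1: clk:1→0
  (1Δ to stable)
t=2 Δ0: clk=0 w1=0 w3=0 w0=0 w2=0 w4=1
  Δ1: clk:0→1
  Δ2: w1:0→1
  Δ3: w0:0→1, w2:0→1
  (3Δ to stable)
t=3 Δ0: clk=1 w1=1 w3=0 w0=1 w2=1 w4=1
  Δ1: clk:1→0
  (1Δ to stable)
t=4 Δ0: clk=0 w1=1 w3=0 w0=1 w2=1 w4=1
  Δ1: clk:0→1
  Δ2: w1:1→0
  Δ3: w2:1→0
  Δ4: w0:1→0
  (4Δ to stable)
t=5 Δ0: clk=1 w1=0 w3=0 w0=0 w2=0 w4=1
  Δ1: clk:1→0
  (1Δ to stable)
t=6 Δ0: clk=0 w1=0 w3=0 w0=0 w2=0 w4=1
  Δ1: clk:0→1
  Δ2: w1:0→1
  Δ3: w0:0→1, w2:0→1
  (3Δ to stable)
t=7 Δ0: clk=1 w1=1 w3=0 w0=1 w2=1 w4=1
  Δ1: clk:1→0
  (1Δ to stable)
t=8 Δ0: clk=0 w1=1 w3=0 w0=1 w2=1 w4=1
  Δ1: clk:0→1
  Δ2: w1:1→0
  Δ3: w2:1→0
  Δ4: w0:1→0
  (4Δ to stable)
t=9 Δ0: clk=1 w1=0 w3=0 w0=0 w2=0 w4=1
  Δ1: clk:1→0
  (1Δ to stable)
t=10 Δ0: clk=0 w1=0 w3=0 w0=0 w2=0 w4=1
  Δ1: clk:0→1
  Δ2: w1:0→1
  Δ3: w0:0→1, w2:0→1
  (3Δ to stable)
t=11 Δ0: clk=1 w1=1 w3=0 w0=1 w2=1 w4=1
  Δ1: clk:1→0
  (1Δ to stable)
t=12 Δ0: clk=0 w1=1 w3=0 w0=1 w2=1 w4=1
  Δ1: clk:0→1
  Δ2: w1:1→0
  Δ3: w2:1→0
  Δ4: w0:1→0
  (4Δ to stable)
t=13 Δ0: clk=1 w1=0 w3=0 w0=0 w2=0 w4=1
  Δ1: clk:1→0
  (1Δ to stable)
t=14 Δ0: clk=0 w1=0 w3=0 w0=0 w2=0 w4=1
  Δ1: clk:0→1
  Δ2: w1:0→1
  Δ3: w0:0→1, w2:0→1
  (3Δ to stable)
t=15 Δ0: clk=1 w1=1 w3=0 w0=1 w2=1 w4=1
  Δ1: clk:1→0
  (1Δ to stable)
t=16 Δ0: clk=0 w1=1 w3=0 w0=1 w2=1 w4=1
  Δ1: clk:0→1
  Δ2: w1:1→0
  Δ3: w2:1→0
  Δ4: w0:1→0
  (4Δ to stable)
t=17 Δ0: clk=1 w1=0 w3=0 w0=0 w2=0 w4=1
  Δ1: clk:1→0
  (1Δ to stable)
t=18 Δ0: clk=0 w1=0 w3=0 w0=0 w2=0 w4=1
  Δ1: clk:0→1
  Δ2: w1:0→1
  Δ3: w0:0→1, w2:0→1
  (3Δ to stable)

0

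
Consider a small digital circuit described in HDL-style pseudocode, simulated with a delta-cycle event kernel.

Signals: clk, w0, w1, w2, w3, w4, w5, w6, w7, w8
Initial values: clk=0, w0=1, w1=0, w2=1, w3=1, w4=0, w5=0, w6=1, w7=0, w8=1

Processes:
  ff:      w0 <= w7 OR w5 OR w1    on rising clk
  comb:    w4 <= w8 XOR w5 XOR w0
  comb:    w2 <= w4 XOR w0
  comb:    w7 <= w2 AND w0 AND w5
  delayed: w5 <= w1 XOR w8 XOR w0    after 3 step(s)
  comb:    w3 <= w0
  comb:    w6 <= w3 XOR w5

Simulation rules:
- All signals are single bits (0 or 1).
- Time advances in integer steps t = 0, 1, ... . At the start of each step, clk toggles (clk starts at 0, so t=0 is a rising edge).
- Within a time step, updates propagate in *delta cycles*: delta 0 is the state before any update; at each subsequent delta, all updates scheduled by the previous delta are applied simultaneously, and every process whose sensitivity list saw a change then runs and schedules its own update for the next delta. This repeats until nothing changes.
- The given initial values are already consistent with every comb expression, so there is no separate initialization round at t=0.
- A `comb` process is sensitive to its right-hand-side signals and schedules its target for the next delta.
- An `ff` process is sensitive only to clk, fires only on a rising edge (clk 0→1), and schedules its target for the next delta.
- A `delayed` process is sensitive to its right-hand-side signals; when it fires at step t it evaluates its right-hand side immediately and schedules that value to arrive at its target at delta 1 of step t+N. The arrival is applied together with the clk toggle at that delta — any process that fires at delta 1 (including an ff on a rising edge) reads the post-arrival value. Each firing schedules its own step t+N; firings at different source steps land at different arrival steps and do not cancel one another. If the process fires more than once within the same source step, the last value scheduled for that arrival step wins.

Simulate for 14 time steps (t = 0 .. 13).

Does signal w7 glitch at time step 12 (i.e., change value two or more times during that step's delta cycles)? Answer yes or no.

t0.Δ0 w6=1 w8=1 w4=0 w5=0 w7=0 clk=0 w1=0 w2=1 w0=1 w3=1
t0.Δ1 w6=1 w8=1 w4=0 w5=0 w7=0 clk=1 w1=0 w2=1 w0=1 w3=1
t0.Δ2 w6=1 w8=1 w4=0 w5=0 w7=0 clk=1 w1=0 w2=1 w0=0 w3=1
t0.Δ3 w6=1 w8=1 w4=1 w5=0 w7=0 clk=1 w1=0 w2=0 w0=0 w3=0
t0.Δ4 w6=0 w8=1 w4=1 w5=0 w7=0 clk=1 w1=0 w2=1 w0=0 w3=0
t1.Δ0 w6=0 w8=1 w4=1 w5=0 w7=0 clk=1 w1=0 w2=1 w0=0 w3=0
t1.Δ1 w6=0 w8=1 w4=1 w5=0 w7=0 clk=0 w1=0 w2=1 w0=0 w3=0
t2.Δ0 w6=0 w8=1 w4=1 w5=0 w7=0 clk=0 w1=0 w2=1 w0=0 w3=0
t2.Δ1 w6=0 w8=1 w4=1 w5=0 w7=0 clk=1 w1=0 w2=1 w0=0 w3=0
t3.Δ0 w6=0 w8=1 w4=1 w5=0 w7=0 clk=1 w1=0 w2=1 w0=0 w3=0
t3.Δ1 w6=0 w8=1 w4=1 w5=1 w7=0 clk=0 w1=0 w2=1 w0=0 w3=0
t3.Δ2 w6=1 w8=1 w4=0 w5=1 w7=0 clk=0 w1=0 w2=1 w0=0 w3=0
t3.Δ3 w6=1 w8=1 w4=0 w5=1 w7=0 clk=0 w1=0 w2=0 w0=0 w3=0
t4.Δ0 w6=1 w8=1 w4=0 w5=1 w7=0 clk=0 w1=0 w2=0 w0=0 w3=0
t4.Δ1 w6=1 w8=1 w4=0 w5=1 w7=0 clk=1 w1=0 w2=0 w0=0 w3=0
t4.Δ2 w6=1 w8=1 w4=0 w5=1 w7=0 clk=1 w1=0 w2=0 w0=1 w3=0
t4.Δ3 w6=1 w8=1 w4=1 w5=1 w7=0 clk=1 w1=0 w2=1 w0=1 w3=1
t4.Δ4 w6=0 w8=1 w4=1 w5=1 w7=1 clk=1 w1=0 w2=0 w0=1 w3=1
t4.Δ5 w6=0 w8=1 w4=1 w5=1 w7=0 clk=1 w1=0 w2=0 w0=1 w3=1
t5.Δ0 w6=0 w8=1 w4=1 w5=1 w7=0 clk=1 w1=0 w2=0 w0=1 w3=1
t5.Δ1 w6=0 w8=1 w4=1 w5=1 w7=0 clk=0 w1=0 w2=0 w0=1 w3=1
t6.Δ0 w6=0 w8=1 w4=1 w5=1 w7=0 clk=0 w1=0 w2=0 w0=1 w3=1
t6.Δ1 w6=0 w8=1 w4=1 w5=1 w7=0 clk=1 w1=0 w2=0 w0=1 w3=1
t7.Δ0 w6=0 w8=1 w4=1 w5=1 w7=0 clk=1 w1=0 w2=0 w0=1 w3=1
t7.Δ1 w6=0 w8=1 w4=1 w5=0 w7=0 clk=0 w1=0 w2=0 w0=1 w3=1
t7.Δ2 w6=1 w8=1 w4=0 w5=0 w7=0 clk=0 w1=0 w2=0 w0=1 w3=1
t7.Δ3 w6=1 w8=1 w4=0 w5=0 w7=0 clk=0 w1=0 w2=1 w0=1 w3=1
t8.Δ0 w6=1 w8=1 w4=0 w5=0 w7=0 clk=0 w1=0 w2=1 w0=1 w3=1
t8.Δ1 w6=1 w8=1 w4=0 w5=0 w7=0 clk=1 w1=0 w2=1 w0=1 w3=1
t8.Δ2 w6=1 w8=1 w4=0 w5=0 w7=0 clk=1 w1=0 w2=1 w0=0 w3=1
t8.Δ3 w6=1 w8=1 w4=1 w5=0 w7=0 clk=1 w1=0 w2=0 w0=0 w3=0
t8.Δ4 w6=0 w8=1 w4=1 w5=0 w7=0 clk=1 w1=0 w2=1 w0=0 w3=0
t9.Δ0 w6=0 w8=1 w4=1 w5=0 w7=0 clk=1 w1=0 w2=1 w0=0 w3=0
t9.Δ1 w6=0 w8=1 w4=1 w5=0 w7=0 clk=0 w1=0 w2=1 w0=0 w3=0
t10.Δ0 w6=0 w8=1 w4=1 w5=0 w7=0 clk=0 w1=0 w2=1 w0=0 w3=0
t10.Δ1 w6=0 w8=1 w4=1 w5=0 w7=0 clk=1 w1=0 w2=1 w0=0 w3=0
t11.Δ0 w6=0 w8=1 w4=1 w5=0 w7=0 clk=1 w1=0 w2=1 w0=0 w3=0
t11.Δ1 w6=0 w8=1 w4=1 w5=1 w7=0 clk=0 w1=0 w2=1 w0=0 w3=0
t11.Δ2 w6=1 w8=1 w4=0 w5=1 w7=0 clk=0 w1=0 w2=1 w0=0 w3=0
t11.Δ3 w6=1 w8=1 w4=0 w5=1 w7=0 clk=0 w1=0 w2=0 w0=0 w3=0
t12.Δ0 w6=1 w8=1 w4=0 w5=1 w7=0 clk=0 w1=0 w2=0 w0=0 w3=0
t12.Δ1 w6=1 w8=1 w4=0 w5=1 w7=0 clk=1 w1=0 w2=0 w0=0 w3=0
t12.Δ2 w6=1 w8=1 w4=0 w5=1 w7=0 clk=1 w1=0 w2=0 w0=1 w3=0
t12.Δ3 w6=1 w8=1 w4=1 w5=1 w7=0 clk=1 w1=0 w2=1 w0=1 w3=1
t12.Δ4 w6=0 w8=1 w4=1 w5=1 w7=1 clk=1 w1=0 w2=0 w0=1 w3=1
t12.Δ5 w6=0 w8=1 w4=1 w5=1 w7=0 clk=1 w1=0 w2=0 w0=1 w3=1
t13.Δ0 w6=0 w8=1 w4=1 w5=1 w7=0 clk=1 w1=0 w2=0 w0=1 w3=1
t13.Δ1 w6=0 w8=1 w4=1 w5=1 w7=0 clk=0 w1=0 w2=0 w0=1 w3=1

yes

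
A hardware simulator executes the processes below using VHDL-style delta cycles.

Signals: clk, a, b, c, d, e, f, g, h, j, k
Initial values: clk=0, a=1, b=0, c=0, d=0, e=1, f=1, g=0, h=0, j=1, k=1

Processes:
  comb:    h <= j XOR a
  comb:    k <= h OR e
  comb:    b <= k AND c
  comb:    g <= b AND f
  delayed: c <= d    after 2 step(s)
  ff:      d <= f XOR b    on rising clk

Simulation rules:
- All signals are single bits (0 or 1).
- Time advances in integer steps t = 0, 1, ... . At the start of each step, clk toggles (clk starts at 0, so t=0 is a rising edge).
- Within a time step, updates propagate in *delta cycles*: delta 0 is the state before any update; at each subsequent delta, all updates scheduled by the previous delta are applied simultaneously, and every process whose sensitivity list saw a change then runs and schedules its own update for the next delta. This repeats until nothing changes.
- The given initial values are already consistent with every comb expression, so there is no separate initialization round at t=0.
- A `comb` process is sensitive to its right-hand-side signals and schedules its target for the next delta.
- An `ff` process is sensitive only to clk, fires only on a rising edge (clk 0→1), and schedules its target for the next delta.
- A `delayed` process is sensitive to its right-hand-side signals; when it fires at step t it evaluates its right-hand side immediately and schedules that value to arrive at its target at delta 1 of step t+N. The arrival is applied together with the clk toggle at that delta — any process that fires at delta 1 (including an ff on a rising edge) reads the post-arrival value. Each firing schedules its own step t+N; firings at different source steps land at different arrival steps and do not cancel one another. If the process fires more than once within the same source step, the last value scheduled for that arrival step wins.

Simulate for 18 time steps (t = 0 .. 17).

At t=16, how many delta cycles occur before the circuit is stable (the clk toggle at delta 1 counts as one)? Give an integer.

2

[bits: h,b,d,clk,j,c,g,k,f,a,e]
t=0: Δ0=00001001111 Δ1=00011001111 Δ2=00111001111 | 2Δ
t=1: Δ0=00111001111 Δ1=00101001111 | 1Δ
t=2: Δ0=00101001111 Δ1=00111101111 Δ2=01111101111 Δ3=01111111111 | 3Δ
t=3: Δ0=01111111111 Δ1=01101111111 | 1Δ
t=4: Δ0=01101111111 Δ1=01111111111 Δ2=01011111111 | 2Δ
t=5: Δ0=01011111111 Δ1=01001111111 | 1Δ
t=6: Δ0=01001111111 Δ1=01011011111 Δ2=00011011111 Δ3=00011001111 | 3Δ
t=7: Δ0=00011001111 Δ1=00001001111 | 1Δ
t=8: Δ0=00001001111 Δ1=00011001111 Δ2=00111001111 | 2Δ
t=9: Δ0=00111001111 Δ1=00101001111 | 1Δ
t=10: Δ0=00101001111 Δ1=00111101111 Δ2=01111101111 Δ3=01111111111 | 3Δ
t=11: Δ0=01111111111 Δ1=01101111111 | 1Δ
t=12: Δ0=01101111111 Δ1=01111111111 Δ2=01011111111 | 2Δ
t=13: Δ0=01011111111 Δ1=01001111111 | 1Δ
t=14: Δ0=01001111111 Δ1=01011011111 Δ2=00011011111 Δ3=00011001111 | 3Δ
t=15: Δ0=00011001111 Δ1=00001001111 | 1Δ
t=16: Δ0=00001001111 Δ1=00011001111 Δ2=00111001111 | 2Δ
t=17: Δ0=00111001111 Δ1=00101001111 | 1Δ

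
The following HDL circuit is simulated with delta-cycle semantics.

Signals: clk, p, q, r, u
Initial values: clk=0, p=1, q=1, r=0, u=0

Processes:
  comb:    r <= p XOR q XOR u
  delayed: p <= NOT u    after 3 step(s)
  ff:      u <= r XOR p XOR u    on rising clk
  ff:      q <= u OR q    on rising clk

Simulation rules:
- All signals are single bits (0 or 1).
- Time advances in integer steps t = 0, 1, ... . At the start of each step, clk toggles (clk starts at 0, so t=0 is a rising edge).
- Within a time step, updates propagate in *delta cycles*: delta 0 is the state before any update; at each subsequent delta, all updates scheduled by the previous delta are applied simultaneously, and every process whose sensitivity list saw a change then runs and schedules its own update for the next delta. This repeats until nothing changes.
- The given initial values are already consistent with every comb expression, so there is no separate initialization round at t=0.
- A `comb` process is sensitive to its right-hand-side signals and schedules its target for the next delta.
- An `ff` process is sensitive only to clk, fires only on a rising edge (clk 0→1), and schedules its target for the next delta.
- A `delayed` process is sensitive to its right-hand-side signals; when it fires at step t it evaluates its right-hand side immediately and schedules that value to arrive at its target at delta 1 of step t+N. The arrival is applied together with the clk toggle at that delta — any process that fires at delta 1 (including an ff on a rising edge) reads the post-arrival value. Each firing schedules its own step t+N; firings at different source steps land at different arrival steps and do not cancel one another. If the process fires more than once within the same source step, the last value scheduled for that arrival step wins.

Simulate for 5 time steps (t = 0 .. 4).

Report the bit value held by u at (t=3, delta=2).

1

t=0 Δ0: q=1 p=1 u=0 r=0 clk=0
  Δ1: clk:0→1
  Δ2: u:0→1
  Δ3: r:0→1
  (3Δ to stable)
t=1 Δ0: q=1 p=1 u=1 r=1 clk=1
  Δ1: clk:1→0
  (1Δ to stable)
t=2 Δ0: q=1 p=1 u=1 r=1 clk=0
  Δ1: clk:0→1
  (1Δ to stable)
t=3 Δ0: q=1 p=1 u=1 r=1 clk=1
  Δ1: p:1→0, clk:1→0
  Δ2: r:1→0
  (2Δ to stable)
t=4 Δ0: q=1 p=0 u=1 r=0 clk=0
  Δ1: clk:0→1
  (1Δ to stable)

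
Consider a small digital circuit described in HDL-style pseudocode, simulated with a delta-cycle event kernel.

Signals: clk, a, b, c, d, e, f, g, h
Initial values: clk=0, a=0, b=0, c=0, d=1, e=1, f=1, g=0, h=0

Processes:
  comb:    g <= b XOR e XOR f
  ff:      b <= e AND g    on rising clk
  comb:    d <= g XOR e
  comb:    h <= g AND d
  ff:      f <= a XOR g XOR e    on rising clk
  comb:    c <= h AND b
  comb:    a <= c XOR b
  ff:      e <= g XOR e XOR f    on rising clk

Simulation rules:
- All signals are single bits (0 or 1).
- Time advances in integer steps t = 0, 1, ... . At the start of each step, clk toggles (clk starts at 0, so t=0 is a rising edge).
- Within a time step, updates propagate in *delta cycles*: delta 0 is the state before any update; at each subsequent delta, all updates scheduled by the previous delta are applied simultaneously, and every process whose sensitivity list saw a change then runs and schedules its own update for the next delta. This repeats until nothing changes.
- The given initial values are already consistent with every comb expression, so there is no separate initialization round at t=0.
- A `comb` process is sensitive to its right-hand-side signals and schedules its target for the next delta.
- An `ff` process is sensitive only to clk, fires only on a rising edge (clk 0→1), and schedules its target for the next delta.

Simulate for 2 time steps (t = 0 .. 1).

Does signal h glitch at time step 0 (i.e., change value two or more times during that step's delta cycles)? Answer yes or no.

no

t=0 Δ0: a=0 g=0 f=1 b=0 e=1 c=0 h=0 d=1 clk=0
  Δ1: clk:0→1
  Δ2: e:1→0
  Δ3: g:0→1, d:1→0
  Δ4: d:0→1
  Δ5: h:0→1
  (5Δ to stable)
t=1 Δ0: a=0 g=1 f=1 b=0 e=0 c=0 h=1 d=1 clk=1
  Δ1: clk:1→0
  (1Δ to stable)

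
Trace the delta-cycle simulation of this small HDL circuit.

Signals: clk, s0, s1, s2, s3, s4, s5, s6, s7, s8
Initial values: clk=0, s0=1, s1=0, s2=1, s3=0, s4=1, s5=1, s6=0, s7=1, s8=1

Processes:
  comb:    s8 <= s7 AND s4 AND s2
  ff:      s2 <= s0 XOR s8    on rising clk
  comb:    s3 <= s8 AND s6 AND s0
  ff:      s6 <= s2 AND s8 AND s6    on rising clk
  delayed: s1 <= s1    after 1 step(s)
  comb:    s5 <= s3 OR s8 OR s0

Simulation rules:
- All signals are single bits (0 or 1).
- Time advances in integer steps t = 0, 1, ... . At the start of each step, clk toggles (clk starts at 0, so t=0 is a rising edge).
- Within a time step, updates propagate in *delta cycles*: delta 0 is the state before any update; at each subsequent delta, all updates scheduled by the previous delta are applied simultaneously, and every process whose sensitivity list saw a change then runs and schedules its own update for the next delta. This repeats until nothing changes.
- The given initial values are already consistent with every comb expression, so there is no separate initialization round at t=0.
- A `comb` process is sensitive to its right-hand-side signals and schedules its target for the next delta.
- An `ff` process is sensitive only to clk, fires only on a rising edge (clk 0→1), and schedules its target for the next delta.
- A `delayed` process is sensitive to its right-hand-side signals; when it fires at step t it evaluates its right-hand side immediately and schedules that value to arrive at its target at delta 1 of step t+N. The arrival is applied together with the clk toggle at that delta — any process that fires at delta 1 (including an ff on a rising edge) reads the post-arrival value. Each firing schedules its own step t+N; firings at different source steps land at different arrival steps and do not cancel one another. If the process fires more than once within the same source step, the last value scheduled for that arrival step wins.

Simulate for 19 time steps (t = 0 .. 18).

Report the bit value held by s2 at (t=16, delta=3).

t0.Δ0 s8=1 s5=1 s2=1 s7=1 s0=1 s6=0 clk=0 s4=1 s3=0 s1=0
t0.Δ1 s8=1 s5=1 s2=1 s7=1 s0=1 s6=0 clk=1 s4=1 s3=0 s1=0
t0.Δ2 s8=1 s5=1 s2=0 s7=1 s0=1 s6=0 clk=1 s4=1 s3=0 s1=0
t0.Δ3 s8=0 s5=1 s2=0 s7=1 s0=1 s6=0 clk=1 s4=1 s3=0 s1=0
t1.Δ0 s8=0 s5=1 s2=0 s7=1 s0=1 s6=0 clk=1 s4=1 s3=0 s1=0
t1.Δ1 s8=0 s5=1 s2=0 s7=1 s0=1 s6=0 clk=0 s4=1 s3=0 s1=0
t2.Δ0 s8=0 s5=1 s2=0 s7=1 s0=1 s6=0 clk=0 s4=1 s3=0 s1=0
t2.Δ1 s8=0 s5=1 s2=0 s7=1 s0=1 s6=0 clk=1 s4=1 s3=0 s1=0
t2.Δ2 s8=0 s5=1 s2=1 s7=1 s0=1 s6=0 clk=1 s4=1 s3=0 s1=0
t2.Δ3 s8=1 s5=1 s2=1 s7=1 s0=1 s6=0 clk=1 s4=1 s3=0 s1=0
t3.Δ0 s8=1 s5=1 s2=1 s7=1 s0=1 s6=0 clk=1 s4=1 s3=0 s1=0
t3.Δ1 s8=1 s5=1 s2=1 s7=1 s0=1 s6=0 clk=0 s4=1 s3=0 s1=0
t4.Δ0 s8=1 s5=1 s2=1 s7=1 s0=1 s6=0 clk=0 s4=1 s3=0 s1=0
t4.Δ1 s8=1 s5=1 s2=1 s7=1 s0=1 s6=0 clk=1 s4=1 s3=0 s1=0
t4.Δ2 s8=1 s5=1 s2=0 s7=1 s0=1 s6=0 clk=1 s4=1 s3=0 s1=0
t4.Δ3 s8=0 s5=1 s2=0 s7=1 s0=1 s6=0 clk=1 s4=1 s3=0 s1=0
t5.Δ0 s8=0 s5=1 s2=0 s7=1 s0=1 s6=0 clk=1 s4=1 s3=0 s1=0
t5.Δ1 s8=0 s5=1 s2=0 s7=1 s0=1 s6=0 clk=0 s4=1 s3=0 s1=0
t6.Δ0 s8=0 s5=1 s2=0 s7=1 s0=1 s6=0 clk=0 s4=1 s3=0 s1=0
t6.Δ1 s8=0 s5=1 s2=0 s7=1 s0=1 s6=0 clk=1 s4=1 s3=0 s1=0
t6.Δ2 s8=0 s5=1 s2=1 s7=1 s0=1 s6=0 clk=1 s4=1 s3=0 s1=0
t6.Δ3 s8=1 s5=1 s2=1 s7=1 s0=1 s6=0 clk=1 s4=1 s3=0 s1=0
t7.Δ0 s8=1 s5=1 s2=1 s7=1 s0=1 s6=0 clk=1 s4=1 s3=0 s1=0
t7.Δ1 s8=1 s5=1 s2=1 s7=1 s0=1 s6=0 clk=0 s4=1 s3=0 s1=0
t8.Δ0 s8=1 s5=1 s2=1 s7=1 s0=1 s6=0 clk=0 s4=1 s3=0 s1=0
t8.Δ1 s8=1 s5=1 s2=1 s7=1 s0=1 s6=0 clk=1 s4=1 s3=0 s1=0
t8.Δ2 s8=1 s5=1 s2=0 s7=1 s0=1 s6=0 clk=1 s4=1 s3=0 s1=0
t8.Δ3 s8=0 s5=1 s2=0 s7=1 s0=1 s6=0 clk=1 s4=1 s3=0 s1=0
t9.Δ0 s8=0 s5=1 s2=0 s7=1 s0=1 s6=0 clk=1 s4=1 s3=0 s1=0
t9.Δ1 s8=0 s5=1 s2=0 s7=1 s0=1 s6=0 clk=0 s4=1 s3=0 s1=0
t10.Δ0 s8=0 s5=1 s2=0 s7=1 s0=1 s6=0 clk=0 s4=1 s3=0 s1=0
t10.Δ1 s8=0 s5=1 s2=0 s7=1 s0=1 s6=0 clk=1 s4=1 s3=0 s1=0
t10.Δ2 s8=0 s5=1 s2=1 s7=1 s0=1 s6=0 clk=1 s4=1 s3=0 s1=0
t10.Δ3 s8=1 s5=1 s2=1 s7=1 s0=1 s6=0 clk=1 s4=1 s3=0 s1=0
t11.Δ0 s8=1 s5=1 s2=1 s7=1 s0=1 s6=0 clk=1 s4=1 s3=0 s1=0
t11.Δ1 s8=1 s5=1 s2=1 s7=1 s0=1 s6=0 clk=0 s4=1 s3=0 s1=0
t12.Δ0 s8=1 s5=1 s2=1 s7=1 s0=1 s6=0 clk=0 s4=1 s3=0 s1=0
t12.Δ1 s8=1 s5=1 s2=1 s7=1 s0=1 s6=0 clk=1 s4=1 s3=0 s1=0
t12.Δ2 s8=1 s5=1 s2=0 s7=1 s0=1 s6=0 clk=1 s4=1 s3=0 s1=0
t12.Δ3 s8=0 s5=1 s2=0 s7=1 s0=1 s6=0 clk=1 s4=1 s3=0 s1=0
t13.Δ0 s8=0 s5=1 s2=0 s7=1 s0=1 s6=0 clk=1 s4=1 s3=0 s1=0
t13.Δ1 s8=0 s5=1 s2=0 s7=1 s0=1 s6=0 clk=0 s4=1 s3=0 s1=0
t14.Δ0 s8=0 s5=1 s2=0 s7=1 s0=1 s6=0 clk=0 s4=1 s3=0 s1=0
t14.Δ1 s8=0 s5=1 s2=0 s7=1 s0=1 s6=0 clk=1 s4=1 s3=0 s1=0
t14.Δ2 s8=0 s5=1 s2=1 s7=1 s0=1 s6=0 clk=1 s4=1 s3=0 s1=0
t14.Δ3 s8=1 s5=1 s2=1 s7=1 s0=1 s6=0 clk=1 s4=1 s3=0 s1=0
t15.Δ0 s8=1 s5=1 s2=1 s7=1 s0=1 s6=0 clk=1 s4=1 s3=0 s1=0
t15.Δ1 s8=1 s5=1 s2=1 s7=1 s0=1 s6=0 clk=0 s4=1 s3=0 s1=0
t16.Δ0 s8=1 s5=1 s2=1 s7=1 s0=1 s6=0 clk=0 s4=1 s3=0 s1=0
t16.Δ1 s8=1 s5=1 s2=1 s7=1 s0=1 s6=0 clk=1 s4=1 s3=0 s1=0
t16.Δ2 s8=1 s5=1 s2=0 s7=1 s0=1 s6=0 clk=1 s4=1 s3=0 s1=0
t16.Δ3 s8=0 s5=1 s2=0 s7=1 s0=1 s6=0 clk=1 s4=1 s3=0 s1=0
t17.Δ0 s8=0 s5=1 s2=0 s7=1 s0=1 s6=0 clk=1 s4=1 s3=0 s1=0
t17.Δ1 s8=0 s5=1 s2=0 s7=1 s0=1 s6=0 clk=0 s4=1 s3=0 s1=0
t18.Δ0 s8=0 s5=1 s2=0 s7=1 s0=1 s6=0 clk=0 s4=1 s3=0 s1=0
t18.Δ1 s8=0 s5=1 s2=0 s7=1 s0=1 s6=0 clk=1 s4=1 s3=0 s1=0
t18.Δ2 s8=0 s5=1 s2=1 s7=1 s0=1 s6=0 clk=1 s4=1 s3=0 s1=0
t18.Δ3 s8=1 s5=1 s2=1 s7=1 s0=1 s6=0 clk=1 s4=1 s3=0 s1=0

0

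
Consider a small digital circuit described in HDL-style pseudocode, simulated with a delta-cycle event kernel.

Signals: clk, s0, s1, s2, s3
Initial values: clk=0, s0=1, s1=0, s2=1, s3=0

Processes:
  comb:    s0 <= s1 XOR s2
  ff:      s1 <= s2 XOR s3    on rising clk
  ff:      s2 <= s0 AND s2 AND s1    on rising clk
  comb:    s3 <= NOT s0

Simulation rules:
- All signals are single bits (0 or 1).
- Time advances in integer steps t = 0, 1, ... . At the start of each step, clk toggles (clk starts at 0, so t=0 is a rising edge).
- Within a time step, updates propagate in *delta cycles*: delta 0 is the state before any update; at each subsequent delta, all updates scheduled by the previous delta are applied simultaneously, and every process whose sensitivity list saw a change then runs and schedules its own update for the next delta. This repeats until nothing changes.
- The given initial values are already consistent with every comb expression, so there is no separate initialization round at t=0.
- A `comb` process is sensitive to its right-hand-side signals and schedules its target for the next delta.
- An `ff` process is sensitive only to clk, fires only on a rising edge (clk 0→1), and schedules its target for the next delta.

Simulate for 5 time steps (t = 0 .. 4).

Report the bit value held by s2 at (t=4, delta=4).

t0.Δ0 s3=0 s2=1 s0=1 clk=0 s1=0
t0.Δ1 s3=0 s2=1 s0=1 clk=1 s1=0
t0.Δ2 s3=0 s2=0 s0=1 clk=1 s1=1
t1.Δ0 s3=0 s2=0 s0=1 clk=1 s1=1
t1.Δ1 s3=0 s2=0 s0=1 clk=0 s1=1
t2.Δ0 s3=0 s2=0 s0=1 clk=0 s1=1
t2.Δ1 s3=0 s2=0 s0=1 clk=1 s1=1
t2.Δ2 s3=0 s2=0 s0=1 clk=1 s1=0
t2.Δ3 s3=0 s2=0 s0=0 clk=1 s1=0
t2.Δ4 s3=1 s2=0 s0=0 clk=1 s1=0
t3.Δ0 s3=1 s2=0 s0=0 clk=1 s1=0
t3.Δ1 s3=1 s2=0 s0=0 clk=0 s1=0
t4.Δ0 s3=1 s2=0 s0=0 clk=0 s1=0
t4.Δ1 s3=1 s2=0 s0=0 clk=1 s1=0
t4.Δ2 s3=1 s2=0 s0=0 clk=1 s1=1
t4.Δ3 s3=1 s2=0 s0=1 clk=1 s1=1
t4.Δ4 s3=0 s2=0 s0=1 clk=1 s1=1

0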